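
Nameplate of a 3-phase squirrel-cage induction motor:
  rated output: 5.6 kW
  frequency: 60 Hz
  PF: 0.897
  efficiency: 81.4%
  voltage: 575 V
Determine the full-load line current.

P_out = 5.6 kW = 5600 W
P_in = P_out / η = 5600 / 0.814 = 6880 W
I_L = P_in / (√3·V_L·cosφ) = 6880 / (1.732 × 575 × 0.897) = 7.7 A

7.7 A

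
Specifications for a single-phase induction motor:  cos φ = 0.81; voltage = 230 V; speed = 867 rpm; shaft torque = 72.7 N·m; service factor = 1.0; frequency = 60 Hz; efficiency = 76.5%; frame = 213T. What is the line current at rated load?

ω = 2π×867/60 = 90.79 rad/s; P_out = τω = 72.7 × 90.79 = 6600 W
P_in = P_out / η = 6600 / 0.765 = 8627 W
I = P_in / (V·cosφ) = 8627 / (230 × 0.81) = 46.3 A

46.3 A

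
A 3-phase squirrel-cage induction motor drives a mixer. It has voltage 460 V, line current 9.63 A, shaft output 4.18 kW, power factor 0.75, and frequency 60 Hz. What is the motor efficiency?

72.6 %

P_out = 4.18 kW = 4180 W
P_in = √3·V_L·I_L·cosφ = 1.732 × 460 × 9.63 × 0.75 = 5754 W
η = P_out / P_in = 4180 / 5754 = 0.726 = 72.6%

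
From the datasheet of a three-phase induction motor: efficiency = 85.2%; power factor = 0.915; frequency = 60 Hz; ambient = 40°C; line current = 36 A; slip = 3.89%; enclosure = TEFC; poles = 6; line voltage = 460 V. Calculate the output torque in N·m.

P_in = √3·V·I·cosφ = 1.732 × 460 × 36 × 0.915 = 26244 W
P_out = η·P_in = 0.852 × 26244 = 22360 W
n_s = 120×60/6 = 1200 rpm; n = 1200×(1−0.0389) = 1153 rpm
ω = 2π×1153/60 = 120.7 rad/s
τ = P_out/ω = 22360/120.7 = 185 N·m

185 N·m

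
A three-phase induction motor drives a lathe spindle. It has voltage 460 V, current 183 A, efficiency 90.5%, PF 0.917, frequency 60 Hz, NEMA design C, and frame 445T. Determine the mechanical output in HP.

162 HP

P_in = √3·V·I·cosφ = 1.732 × 460 × 183 × 0.917 = 133698 W
P_out = η·P_in = 0.905 × 133698 = 120997 W
= 120997/746 = 162 HP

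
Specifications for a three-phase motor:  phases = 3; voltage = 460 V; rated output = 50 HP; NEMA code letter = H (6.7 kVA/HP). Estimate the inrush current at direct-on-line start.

S_LR = 6.7 × 50 = 335 kVA
I_LR = S_LR/(√3·V_L) = 335000/(1.732×460) = 420 A

420 A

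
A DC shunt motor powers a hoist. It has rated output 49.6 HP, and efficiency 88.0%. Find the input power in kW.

42 kW

P_out = 49.6 × 746 = 37002 W
P_in = P_out/η = 37002/0.88 = 42048 W = 42 kW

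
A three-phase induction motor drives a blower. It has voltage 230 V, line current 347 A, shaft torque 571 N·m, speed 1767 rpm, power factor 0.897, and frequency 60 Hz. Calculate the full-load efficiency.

ω = 2π × 1767/60 = 185 rad/s; P_out = τω = 571 × 185 = 105635 W
P_in = √3·V_L·I_L·cosφ = 1.732 × 230 × 347 × 0.897 = 123993 W
η = P_out / P_in = 105635 / 123993 = 0.852 = 85.2%

85.2 %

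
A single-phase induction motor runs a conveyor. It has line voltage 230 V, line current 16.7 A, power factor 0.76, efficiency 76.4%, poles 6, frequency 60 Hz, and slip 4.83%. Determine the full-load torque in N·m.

18.6 N·m

P_in = V·I·cosφ = 230 × 16.7 × 0.76 = 2919 W
P_out = η·P_in = 0.764 × 2919 = 2230 W
n_s = 120×60/6 = 1200 rpm; n = 1200×(1−0.0483) = 1142 rpm
ω = 2π×1142/60 = 119.6 rad/s
τ = P_out/ω = 2230/119.6 = 18.6 N·m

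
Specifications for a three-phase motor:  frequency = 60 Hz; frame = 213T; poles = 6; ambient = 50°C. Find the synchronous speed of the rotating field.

1200 rpm

n_s = 120f/p = 120×60/6 = 1200 rpm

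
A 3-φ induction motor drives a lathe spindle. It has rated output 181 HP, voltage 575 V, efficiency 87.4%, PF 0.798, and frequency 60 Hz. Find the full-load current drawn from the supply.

194 A

P_out = 181 × 746 = 135026 W
P_in = P_out / η = 135026 / 0.874 = 154492 W
I_L = P_in / (√3·V_L·cosφ) = 154492 / (1.732 × 575 × 0.798) = 194 A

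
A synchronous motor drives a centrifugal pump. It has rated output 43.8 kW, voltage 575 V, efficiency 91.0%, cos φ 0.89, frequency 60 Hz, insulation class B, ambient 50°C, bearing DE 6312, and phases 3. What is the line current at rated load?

54.3 A

P_out = 43.8 kW = 43800 W
P_in = P_out / η = 43800 / 0.910 = 48132 W
I_L = P_in / (√3·V_L·cosφ) = 48132 / (1.732 × 575 × 0.89) = 54.3 A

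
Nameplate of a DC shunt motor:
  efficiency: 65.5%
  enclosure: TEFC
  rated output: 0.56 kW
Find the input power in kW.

P_out = 560 W
P_in = P_out/η = 560/0.655 = 855 W = 0.855 kW

0.855 kW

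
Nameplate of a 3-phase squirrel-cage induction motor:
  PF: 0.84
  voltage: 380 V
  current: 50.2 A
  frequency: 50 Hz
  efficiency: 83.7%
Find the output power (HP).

31.1 HP

P_in = √3·V·I·cosφ = 1.732 × 380 × 50.2 × 0.84 = 27753 W
P_out = η·P_in = 0.837 × 27753 = 23229 W
= 23229/746 = 31.1 HP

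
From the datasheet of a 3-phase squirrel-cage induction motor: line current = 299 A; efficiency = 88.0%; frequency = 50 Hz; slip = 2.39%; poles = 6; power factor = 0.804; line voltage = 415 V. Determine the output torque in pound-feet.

P_in = √3·V·I·cosφ = 1.732 × 415 × 299 × 0.804 = 172792 W
P_out = η·P_in = 0.88 × 172792 = 152057 W
n_s = 120×50/6 = 1000 rpm; n = 1000×(1−0.0239) = 976 rpm
ω = 2π×976/60 = 102.2 rad/s
τ = P_out/ω = 152057/102.2 = 1488 N·m
In lb·ft: 1488/1.356 = 1100 lb·ft

1100 lb·ft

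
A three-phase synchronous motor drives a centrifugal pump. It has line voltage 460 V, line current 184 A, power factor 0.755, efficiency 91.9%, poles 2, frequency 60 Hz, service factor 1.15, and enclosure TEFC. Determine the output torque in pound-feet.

199 lb·ft

P_in = √3·V·I·cosφ = 1.732 × 460 × 184 × 0.755 = 110680 W
P_out = η·P_in = 0.919 × 110680 = 101715 W
n = n_s = 120×60/2 = 3600 rpm (synchronous)
ω = 2π×3600/60 = 377 rad/s
τ = P_out/ω = 101715/377 = 269.8 N·m
In lb·ft: 269.8/1.356 = 199 lb·ft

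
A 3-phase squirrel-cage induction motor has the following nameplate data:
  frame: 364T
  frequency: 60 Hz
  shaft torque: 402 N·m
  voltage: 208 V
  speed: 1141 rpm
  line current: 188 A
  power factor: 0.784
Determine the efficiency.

90.5 %

ω = 2π × 1141/60 = 119.5 rad/s; P_out = τω = 402 × 119.5 = 48039 W
P_in = √3·V_L·I_L·cosφ = 1.732 × 208 × 188 × 0.784 = 53099 W
η = P_out / P_in = 48039 / 53099 = 0.905 = 90.5%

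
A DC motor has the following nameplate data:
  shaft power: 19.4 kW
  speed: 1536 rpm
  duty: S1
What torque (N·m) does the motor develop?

121 N·m

ω = 2π × 1536/60 = 160.8 rad/s
τ = P/ω = 19400/160.8 = 121 N·m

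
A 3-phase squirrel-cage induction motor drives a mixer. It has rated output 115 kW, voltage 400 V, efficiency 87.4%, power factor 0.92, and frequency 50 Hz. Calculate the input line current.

206 A

P_out = 115 kW = 115000 W
P_in = P_out / η = 115000 / 0.874 = 131579 W
I_L = P_in / (√3·V_L·cosφ) = 131579 / (1.732 × 400 × 0.92) = 206 A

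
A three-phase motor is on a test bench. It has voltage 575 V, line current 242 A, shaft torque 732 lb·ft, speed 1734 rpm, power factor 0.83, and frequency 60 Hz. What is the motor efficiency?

τ = 732 lb·ft × 1.356 = 992.6 N·m
ω = 2π × 1734/60 = 181.6 rad/s; P_out = τω = 992.6 × 181.6 = 180256 W
P_in = √3·V_L·I_L·cosφ = 1.732 × 575 × 242 × 0.83 = 200036 W
η = P_out / P_in = 180256 / 200036 = 0.901 = 90.1%

90.1 %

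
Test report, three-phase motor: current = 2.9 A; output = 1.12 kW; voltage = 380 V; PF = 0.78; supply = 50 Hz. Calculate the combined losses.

P_in = √3·V·I·cosφ = 1.732×380×2.9×0.78 = 1489 W
P_out = 1120 W
Losses = P_in − P_out = 1489 − 1120 = 369 W

369 W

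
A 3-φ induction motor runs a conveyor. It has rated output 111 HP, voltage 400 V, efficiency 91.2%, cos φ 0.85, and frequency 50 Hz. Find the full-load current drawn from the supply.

P_out = 111 × 746 = 82806 W
P_in = P_out / η = 82806 / 0.912 = 90796 W
I_L = P_in / (√3·V_L·cosφ) = 90796 / (1.732 × 400 × 0.85) = 154 A

154 A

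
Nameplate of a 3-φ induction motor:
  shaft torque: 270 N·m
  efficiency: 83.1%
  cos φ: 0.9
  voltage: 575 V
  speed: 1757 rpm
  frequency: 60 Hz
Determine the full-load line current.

ω = 2π×1757/60 = 184 rad/s; P_out = τω = 270 × 184 = 49680 W
P_in = P_out / η = 49680 / 0.831 = 59783 W
I_L = P_in / (√3·V_L·cosφ) = 59783 / (1.732 × 575 × 0.9) = 66.7 A

66.7 A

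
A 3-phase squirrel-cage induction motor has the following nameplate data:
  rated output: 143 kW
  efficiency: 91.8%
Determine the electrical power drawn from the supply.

156 kW

P_out = 143000 W
P_in = P_out/η = 143000/0.918 = 155773 W = 156 kW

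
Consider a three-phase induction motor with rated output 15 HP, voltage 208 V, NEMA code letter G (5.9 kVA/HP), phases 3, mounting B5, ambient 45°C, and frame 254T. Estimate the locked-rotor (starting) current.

S_LR = 5.9 × 15 = 88.5 kVA
I_LR = S_LR/(√3·V_L) = 88500/(1.732×208) = 246 A

246 A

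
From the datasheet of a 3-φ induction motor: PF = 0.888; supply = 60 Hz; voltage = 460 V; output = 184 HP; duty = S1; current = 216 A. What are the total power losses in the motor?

P_in = √3·V·I·cosφ = 1.732×460×216×0.888 = 152817 W
P_out = 184×746 = 137264 W
Losses = P_in − P_out = 152817 − 137264 = 15553 W

15.6 kW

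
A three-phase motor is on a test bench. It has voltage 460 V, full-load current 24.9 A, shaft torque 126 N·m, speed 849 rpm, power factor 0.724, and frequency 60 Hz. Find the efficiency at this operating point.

78.0 %

ω = 2π × 849/60 = 88.91 rad/s; P_out = τω = 126 × 88.91 = 11203 W
P_in = √3·V_L·I_L·cosφ = 1.732 × 460 × 24.9 × 0.724 = 14363 W
η = P_out / P_in = 11203 / 14363 = 0.780 = 78.0%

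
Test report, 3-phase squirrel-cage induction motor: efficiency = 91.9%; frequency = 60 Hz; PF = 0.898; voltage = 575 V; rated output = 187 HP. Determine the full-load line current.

P_out = 187 × 746 = 139502 W
P_in = P_out / η = 139502 / 0.919 = 151798 W
I_L = P_in / (√3·V_L·cosφ) = 151798 / (1.732 × 575 × 0.898) = 170 A

170 A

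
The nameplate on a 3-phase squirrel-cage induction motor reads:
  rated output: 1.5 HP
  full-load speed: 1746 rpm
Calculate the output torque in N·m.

6.12 N·m

P_out = 1.5 × 746 = 1119 W
ω = 2π × 1746/60 = 182.8 rad/s
τ = P_out/ω = 1119/182.8 = 6.12 N·m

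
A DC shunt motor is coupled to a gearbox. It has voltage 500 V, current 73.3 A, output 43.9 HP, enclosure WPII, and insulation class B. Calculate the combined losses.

P_in = V·I = 500×73.3 = 36650 W
P_out = 43.9×746 = 32749 W
Losses = P_in − P_out = 36650 − 32749 = 3901 W

3900 W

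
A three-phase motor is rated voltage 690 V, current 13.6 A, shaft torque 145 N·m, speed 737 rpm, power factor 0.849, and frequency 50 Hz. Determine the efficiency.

ω = 2π × 737/60 = 77.18 rad/s; P_out = τω = 145 × 77.18 = 11191 W
P_in = √3·V_L·I_L·cosφ = 1.732 × 690 × 13.6 × 0.849 = 13799 W
η = P_out / P_in = 11191 / 13799 = 0.811 = 81.1%

81.1 %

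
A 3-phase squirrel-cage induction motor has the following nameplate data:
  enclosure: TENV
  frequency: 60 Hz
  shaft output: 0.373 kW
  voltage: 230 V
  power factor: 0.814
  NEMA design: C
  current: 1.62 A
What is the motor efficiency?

71.0 %

P_out = 0.373 kW = 373 W
P_in = √3·V_L·I_L·cosφ = 1.732 × 230 × 1.62 × 0.814 = 525 W
η = P_out / P_in = 373 / 525 = 0.710 = 71.0%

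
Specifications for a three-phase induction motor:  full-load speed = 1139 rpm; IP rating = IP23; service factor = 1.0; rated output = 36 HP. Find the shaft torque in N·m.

P_out = 36 × 746 = 26856 W
ω = 2π × 1139/60 = 119.3 rad/s
τ = P_out/ω = 26856/119.3 = 225 N·m

225 N·m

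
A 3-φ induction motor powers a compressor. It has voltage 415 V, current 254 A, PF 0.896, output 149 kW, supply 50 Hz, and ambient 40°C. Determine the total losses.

P_in = √3·V·I·cosφ = 1.732×415×254×0.896 = 163583 W
P_out = 149000 W
Losses = P_in − P_out = 163583 − 149000 = 14583 W

14.6 kW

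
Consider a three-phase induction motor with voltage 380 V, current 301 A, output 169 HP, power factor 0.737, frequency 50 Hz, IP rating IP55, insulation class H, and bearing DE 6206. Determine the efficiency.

86.3 %

P_out = 169 × 746 = 126074 W
P_in = √3·V_L·I_L·cosφ = 1.732 × 380 × 301 × 0.737 = 146004 W
η = P_out / P_in = 126074 / 146004 = 0.863 = 86.3%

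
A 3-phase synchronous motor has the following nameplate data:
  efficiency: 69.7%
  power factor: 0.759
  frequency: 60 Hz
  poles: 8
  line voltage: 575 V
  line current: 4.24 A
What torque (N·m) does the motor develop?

P_in = √3·V·I·cosφ = 1.732 × 575 × 4.24 × 0.759 = 3205 W
P_out = η·P_in = 0.697 × 3205 = 2234 W
n = n_s = 120×60/8 = 900 rpm (synchronous)
ω = 2π×900/60 = 94.25 rad/s
τ = P_out/ω = 2234/94.25 = 23.7 N·m

23.7 N·m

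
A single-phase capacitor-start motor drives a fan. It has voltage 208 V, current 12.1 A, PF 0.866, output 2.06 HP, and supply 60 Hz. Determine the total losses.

P_in = V·I·cosφ = 208×12.1×0.866 = 2180 W
P_out = 2.06×746 = 1537 W
Losses = P_in − P_out = 2180 − 1537 = 643 W

643 W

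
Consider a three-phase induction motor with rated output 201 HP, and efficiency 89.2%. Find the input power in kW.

168 kW

P_out = 201 × 746 = 149946 W
P_in = P_out/η = 149946/0.892 = 168101 W = 168 kW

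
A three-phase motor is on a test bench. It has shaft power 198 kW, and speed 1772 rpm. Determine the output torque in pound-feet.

787 lb·ft

ω = 2π × 1772/60 = 185.6 rad/s
τ = P/ω = 198000/185.6 = 1067 N·m
In lb·ft: 1067/1.356 = 787 lb·ft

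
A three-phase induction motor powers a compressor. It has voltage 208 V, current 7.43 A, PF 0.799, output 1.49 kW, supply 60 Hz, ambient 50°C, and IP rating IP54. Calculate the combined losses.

P_in = √3·V·I·cosφ = 1.732×208×7.43×0.799 = 2139 W
P_out = 1490 W
Losses = P_in − P_out = 2139 − 1490 = 649 W

649 W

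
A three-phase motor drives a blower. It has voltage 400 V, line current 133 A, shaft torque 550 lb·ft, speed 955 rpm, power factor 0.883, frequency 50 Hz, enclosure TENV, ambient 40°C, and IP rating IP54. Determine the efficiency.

91.7 %

τ = 550 lb·ft × 1.356 = 745.8 N·m
ω = 2π × 955/60 = 100 rad/s; P_out = τω = 745.8 × 100 = 74580 W
P_in = √3·V_L·I_L·cosφ = 1.732 × 400 × 133 × 0.883 = 81362 W
η = P_out / P_in = 74580 / 81362 = 0.917 = 91.7%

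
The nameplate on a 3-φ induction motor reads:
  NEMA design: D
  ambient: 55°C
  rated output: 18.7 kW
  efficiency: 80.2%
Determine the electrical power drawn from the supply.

P_out = 18700 W
P_in = P_out/η = 18700/0.802 = 23317 W = 23.3 kW

23.3 kW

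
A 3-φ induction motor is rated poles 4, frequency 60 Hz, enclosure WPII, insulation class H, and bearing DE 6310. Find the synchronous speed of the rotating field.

1800 rpm

n_s = 120f/p = 120×60/4 = 1800 rpm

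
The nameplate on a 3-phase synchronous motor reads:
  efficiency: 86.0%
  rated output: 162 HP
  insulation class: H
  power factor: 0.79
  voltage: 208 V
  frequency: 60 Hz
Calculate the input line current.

P_out = 162 × 746 = 120852 W
P_in = P_out / η = 120852 / 0.860 = 140526 W
I_L = P_in / (√3·V_L·cosφ) = 140526 / (1.732 × 208 × 0.79) = 494 A

494 A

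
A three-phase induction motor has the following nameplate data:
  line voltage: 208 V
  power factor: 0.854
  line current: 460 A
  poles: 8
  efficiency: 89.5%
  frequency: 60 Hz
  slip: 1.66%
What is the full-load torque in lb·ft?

P_in = √3·V·I·cosφ = 1.732 × 208 × 460 × 0.854 = 141523 W
P_out = η·P_in = 0.895 × 141523 = 126663 W
n_s = 120×60/8 = 900 rpm; n = 900×(1−0.0166) = 885 rpm
ω = 2π×885/60 = 92.68 rad/s
τ = P_out/ω = 126663/92.68 = 1367 N·m
In lb·ft: 1367/1.356 = 1010 lb·ft

1010 lb·ft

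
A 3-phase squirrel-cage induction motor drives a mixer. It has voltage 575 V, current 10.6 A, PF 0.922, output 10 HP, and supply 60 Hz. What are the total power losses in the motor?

2.27 kW

P_in = √3·V·I·cosφ = 1.732×575×10.6×0.922 = 9733 W
P_out = 10×746 = 7460 W
Losses = P_in − P_out = 9733 − 7460 = 2273 W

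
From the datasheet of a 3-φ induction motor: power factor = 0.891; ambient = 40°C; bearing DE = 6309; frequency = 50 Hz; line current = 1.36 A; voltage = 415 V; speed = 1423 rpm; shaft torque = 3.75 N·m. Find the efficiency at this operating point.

64.2 %

ω = 2π × 1423/60 = 149 rad/s; P_out = τω = 3.75 × 149 = 559 W
P_in = √3·V_L·I_L·cosφ = 1.732 × 415 × 1.36 × 0.891 = 871 W
η = P_out / P_in = 559 / 871 = 0.642 = 64.2%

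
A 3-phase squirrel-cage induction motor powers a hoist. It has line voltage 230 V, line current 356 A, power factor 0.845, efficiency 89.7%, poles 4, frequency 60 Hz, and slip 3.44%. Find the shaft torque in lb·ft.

P_in = √3·V·I·cosφ = 1.732 × 230 × 356 × 0.845 = 119835 W
P_out = η·P_in = 0.897 × 119835 = 107492 W
n_s = 120×60/4 = 1800 rpm; n = 1800×(1−0.0344) = 1738 rpm
ω = 2π×1738/60 = 182 rad/s
τ = P_out/ω = 107492/182 = 590.6 N·m
In lb·ft: 590.6/1.356 = 436 lb·ft

436 lb·ft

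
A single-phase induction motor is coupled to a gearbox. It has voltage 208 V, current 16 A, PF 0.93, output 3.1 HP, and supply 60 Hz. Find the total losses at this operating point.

P_in = V·I·cosφ = 208×16×0.93 = 3095 W
P_out = 3.1×746 = 2313 W
Losses = P_in − P_out = 3095 − 2313 = 782 W

782 W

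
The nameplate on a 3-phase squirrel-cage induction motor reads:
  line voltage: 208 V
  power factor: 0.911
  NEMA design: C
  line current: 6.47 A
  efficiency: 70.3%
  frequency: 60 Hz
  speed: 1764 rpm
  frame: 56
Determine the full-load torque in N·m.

8.08 N·m

P_in = √3·V·I·cosφ = 1.732 × 208 × 6.47 × 0.911 = 2123 W
P_out = η·P_in = 0.703 × 2123 = 1492 W
n = 1764 rpm
ω = 2π×1764/60 = 184.7 rad/s
τ = P_out/ω = 1492/184.7 = 8.08 N·m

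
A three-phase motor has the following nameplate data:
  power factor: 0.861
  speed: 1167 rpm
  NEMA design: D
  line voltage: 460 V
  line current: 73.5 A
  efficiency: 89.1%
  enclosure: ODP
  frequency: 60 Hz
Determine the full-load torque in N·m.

368 N·m

P_in = √3·V·I·cosφ = 1.732 × 460 × 73.5 × 0.861 = 50419 W
P_out = η·P_in = 0.891 × 50419 = 44923 W
n = 1167 rpm
ω = 2π×1167/60 = 122.2 rad/s
τ = P_out/ω = 44923/122.2 = 368 N·m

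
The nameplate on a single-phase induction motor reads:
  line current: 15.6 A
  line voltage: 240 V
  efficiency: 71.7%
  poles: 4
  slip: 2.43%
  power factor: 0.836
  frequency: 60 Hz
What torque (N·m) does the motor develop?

P_in = V·I·cosφ = 240 × 15.6 × 0.836 = 3130 W
P_out = η·P_in = 0.717 × 3130 = 2244 W
n_s = 120×60/4 = 1800 rpm; n = 1800×(1−0.0243) = 1756 rpm
ω = 2π×1756/60 = 183.9 rad/s
τ = P_out/ω = 2244/183.9 = 12.2 N·m

12.2 N·m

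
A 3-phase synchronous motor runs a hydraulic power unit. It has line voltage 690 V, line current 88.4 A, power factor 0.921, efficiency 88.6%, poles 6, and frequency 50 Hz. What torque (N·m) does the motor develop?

823 N·m

P_in = √3·V·I·cosφ = 1.732 × 690 × 88.4 × 0.921 = 97299 W
P_out = η·P_in = 0.886 × 97299 = 86207 W
n = n_s = 120×50/6 = 1000 rpm (synchronous)
ω = 2π×1000/60 = 104.7 rad/s
τ = P_out/ω = 86207/104.7 = 823 N·m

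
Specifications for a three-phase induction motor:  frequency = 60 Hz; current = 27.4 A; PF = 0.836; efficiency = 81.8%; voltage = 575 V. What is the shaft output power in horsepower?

25 HP

P_in = √3·V·I·cosφ = 1.732 × 575 × 27.4 × 0.836 = 22812 W
P_out = η·P_in = 0.818 × 22812 = 18660 W
= 18660/746 = 25 HP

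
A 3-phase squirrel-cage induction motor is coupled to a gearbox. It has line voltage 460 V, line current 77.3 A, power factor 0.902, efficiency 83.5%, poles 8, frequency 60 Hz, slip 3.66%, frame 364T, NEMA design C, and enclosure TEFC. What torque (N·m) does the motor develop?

P_in = √3·V·I·cosφ = 1.732 × 460 × 77.3 × 0.902 = 55551 W
P_out = η·P_in = 0.835 × 55551 = 46385 W
n_s = 120×60/8 = 900 rpm; n = 900×(1−0.0366) = 867 rpm
ω = 2π×867/60 = 90.79 rad/s
τ = P_out/ω = 46385/90.79 = 511 N·m

511 N·m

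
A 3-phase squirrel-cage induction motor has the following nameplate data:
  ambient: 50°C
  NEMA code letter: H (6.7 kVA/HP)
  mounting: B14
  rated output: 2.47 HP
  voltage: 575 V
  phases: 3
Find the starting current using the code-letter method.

S_LR = 6.7 × 2.47 = 16.549 kVA
I_LR = S_LR/(√3·V_L) = 16549/(1.732×575) = 16.6 A

16.6 A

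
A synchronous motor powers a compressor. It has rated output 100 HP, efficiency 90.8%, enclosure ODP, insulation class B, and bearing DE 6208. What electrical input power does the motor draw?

P_out = 100 × 746 = 74600 W
P_in = P_out/η = 74600/0.908 = 82159 W = 82.2 kW

82.2 kW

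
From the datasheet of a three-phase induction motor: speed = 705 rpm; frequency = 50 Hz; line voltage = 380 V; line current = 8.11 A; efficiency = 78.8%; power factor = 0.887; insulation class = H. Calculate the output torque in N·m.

50.5 N·m

P_in = √3·V·I·cosφ = 1.732 × 380 × 8.11 × 0.887 = 4735 W
P_out = η·P_in = 0.788 × 4735 = 3731 W
n = 705 rpm
ω = 2π×705/60 = 73.83 rad/s
τ = P_out/ω = 3731/73.83 = 50.5 N·m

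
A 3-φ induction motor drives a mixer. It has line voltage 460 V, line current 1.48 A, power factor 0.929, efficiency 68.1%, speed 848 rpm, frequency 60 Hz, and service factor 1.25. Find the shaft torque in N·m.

P_in = √3·V·I·cosφ = 1.732 × 460 × 1.48 × 0.929 = 1095 W
P_out = η·P_in = 0.681 × 1095 = 746 W
n = 848 rpm
ω = 2π×848/60 = 88.8 rad/s
τ = P_out/ω = 746/88.8 = 8.4 N·m

8.4 N·m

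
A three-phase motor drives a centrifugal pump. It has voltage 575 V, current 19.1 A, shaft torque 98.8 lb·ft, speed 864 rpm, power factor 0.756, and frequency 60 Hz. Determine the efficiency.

84.3 %

τ = 98.8 lb·ft × 1.356 = 134 N·m
ω = 2π × 864/60 = 90.48 rad/s; P_out = τω = 134 × 90.48 = 12124 W
P_in = √3·V_L·I_L·cosφ = 1.732 × 575 × 19.1 × 0.756 = 14380 W
η = P_out / P_in = 12124 / 14380 = 0.843 = 84.3%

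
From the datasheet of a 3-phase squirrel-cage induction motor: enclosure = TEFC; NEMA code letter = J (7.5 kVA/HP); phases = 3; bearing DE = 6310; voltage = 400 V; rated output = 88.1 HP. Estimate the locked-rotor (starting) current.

954 A

S_LR = 7.5 × 88.1 = 660.75 kVA
I_LR = S_LR/(√3·V_L) = 660750/(1.732×400) = 954 A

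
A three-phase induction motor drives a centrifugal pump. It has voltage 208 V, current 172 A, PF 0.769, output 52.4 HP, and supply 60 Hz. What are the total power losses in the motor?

8560 W

P_in = √3·V·I·cosφ = 1.732×208×172×0.769 = 47650 W
P_out = 52.4×746 = 39090 W
Losses = P_in − P_out = 47650 − 39090 = 8560 W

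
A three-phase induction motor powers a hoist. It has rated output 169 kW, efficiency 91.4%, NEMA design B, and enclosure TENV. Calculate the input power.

185 kW

P_out = 169000 W
P_in = P_out/η = 169000/0.914 = 184902 W = 185 kW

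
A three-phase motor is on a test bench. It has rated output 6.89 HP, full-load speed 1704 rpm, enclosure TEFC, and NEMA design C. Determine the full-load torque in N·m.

28.8 N·m

P_out = 6.89 × 746 = 5140 W
ω = 2π × 1704/60 = 178.4 rad/s
τ = P_out/ω = 5140/178.4 = 28.8 N·m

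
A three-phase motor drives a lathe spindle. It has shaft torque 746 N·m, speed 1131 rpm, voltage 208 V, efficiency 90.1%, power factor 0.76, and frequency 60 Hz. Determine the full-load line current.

358 A

ω = 2π×1131/60 = 118.4 rad/s; P_out = τω = 746 × 118.4 = 88326 W
P_in = P_out / η = 88326 / 0.901 = 98031 W
I_L = P_in / (√3·V_L·cosφ) = 98031 / (1.732 × 208 × 0.76) = 358 A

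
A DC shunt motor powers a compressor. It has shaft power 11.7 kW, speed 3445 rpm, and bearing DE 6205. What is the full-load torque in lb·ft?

ω = 2π × 3445/60 = 360.8 rad/s
τ = P/ω = 11700/360.8 = 32.43 N·m
In lb·ft: 32.43/1.356 = 23.9 lb·ft

23.9 lb·ft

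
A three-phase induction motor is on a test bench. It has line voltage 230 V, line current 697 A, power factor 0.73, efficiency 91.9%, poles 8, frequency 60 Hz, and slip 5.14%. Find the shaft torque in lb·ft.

P_in = √3·V·I·cosφ = 1.732 × 230 × 697 × 0.73 = 202690 W
P_out = η·P_in = 0.919 × 202690 = 186272 W
n_s = 120×60/8 = 900 rpm; n = 900×(1−0.0514) = 854 rpm
ω = 2π×854/60 = 89.43 rad/s
τ = P_out/ω = 186272/89.43 = 2083 N·m
In lb·ft: 2083/1.356 = 1540 lb·ft

1540 lb·ft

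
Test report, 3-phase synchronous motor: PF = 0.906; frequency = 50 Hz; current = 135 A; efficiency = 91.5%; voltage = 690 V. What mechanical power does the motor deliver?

P_in = √3·V·I·cosφ = 1.732 × 690 × 135 × 0.906 = 146170 W
P_out = η·P_in = 0.915 × 146170 = 133746 W

134 kW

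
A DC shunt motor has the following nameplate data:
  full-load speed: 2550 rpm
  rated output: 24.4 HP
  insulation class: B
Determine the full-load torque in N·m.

P_out = 24.4 × 746 = 18202 W
ω = 2π × 2550/60 = 267 rad/s
τ = P_out/ω = 18202/267 = 68.2 N·m

68.2 N·m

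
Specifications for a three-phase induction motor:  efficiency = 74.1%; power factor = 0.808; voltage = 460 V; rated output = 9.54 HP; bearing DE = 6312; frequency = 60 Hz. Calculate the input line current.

P_out = 9.54 × 746 = 7117 W
P_in = P_out / η = 7117 / 0.741 = 9605 W
I_L = P_in / (√3·V_L·cosφ) = 9605 / (1.732 × 460 × 0.808) = 14.9 A

14.9 A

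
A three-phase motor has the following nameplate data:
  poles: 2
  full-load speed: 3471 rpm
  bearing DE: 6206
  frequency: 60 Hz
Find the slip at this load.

n_s = 120f/p = 120×60/2 = 3600 rpm
s = (n_s − n)/n_s = (3600 − 3471)/3600 = 0.0358

3.58 %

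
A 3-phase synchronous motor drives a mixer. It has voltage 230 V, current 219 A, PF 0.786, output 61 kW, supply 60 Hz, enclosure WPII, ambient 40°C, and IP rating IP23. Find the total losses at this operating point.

7570 W

P_in = √3·V·I·cosφ = 1.732×230×219×0.786 = 68571 W
P_out = 61000 W
Losses = P_in − P_out = 68571 − 61000 = 7571 W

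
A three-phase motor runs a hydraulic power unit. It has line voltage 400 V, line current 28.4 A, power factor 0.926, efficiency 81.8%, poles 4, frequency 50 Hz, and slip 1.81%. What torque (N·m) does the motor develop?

P_in = √3·V·I·cosφ = 1.732 × 400 × 28.4 × 0.926 = 18220 W
P_out = η·P_in = 0.818 × 18220 = 14904 W
n_s = 120×50/4 = 1500 rpm; n = 1500×(1−0.0181) = 1473 rpm
ω = 2π×1473/60 = 154.3 rad/s
τ = P_out/ω = 14904/154.3 = 96.6 N·m

96.6 N·m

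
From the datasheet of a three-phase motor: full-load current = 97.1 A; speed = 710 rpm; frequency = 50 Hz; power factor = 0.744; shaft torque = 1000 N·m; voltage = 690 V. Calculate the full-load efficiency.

86.1 %

ω = 2π × 710/60 = 74.35 rad/s; P_out = τω = 1000 × 74.35 = 74350 W
P_in = √3·V_L·I_L·cosφ = 1.732 × 690 × 97.1 × 0.744 = 86335 W
η = P_out / P_in = 74350 / 86335 = 0.861 = 86.1%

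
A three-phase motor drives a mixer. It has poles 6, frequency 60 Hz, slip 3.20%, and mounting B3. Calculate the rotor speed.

1162 rpm

n_s = 120f/p = 120×60/6 = 1200 rpm
n = n_s(1 − s) = 1200 × (1 − 0.032) = 1162 rpm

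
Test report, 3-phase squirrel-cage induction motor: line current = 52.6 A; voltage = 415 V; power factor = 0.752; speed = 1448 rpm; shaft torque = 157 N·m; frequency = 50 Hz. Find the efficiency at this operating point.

ω = 2π × 1448/60 = 151.6 rad/s; P_out = τω = 157 × 151.6 = 23801 W
P_in = √3·V_L·I_L·cosφ = 1.732 × 415 × 52.6 × 0.752 = 28431 W
η = P_out / P_in = 23801 / 28431 = 0.837 = 83.7%

83.7 %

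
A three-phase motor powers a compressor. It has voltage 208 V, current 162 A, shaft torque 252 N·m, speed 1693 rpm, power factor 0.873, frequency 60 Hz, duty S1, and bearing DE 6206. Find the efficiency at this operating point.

87.7 %

ω = 2π × 1693/60 = 177.3 rad/s; P_out = τω = 252 × 177.3 = 44680 W
P_in = √3·V_L·I_L·cosφ = 1.732 × 208 × 162 × 0.873 = 50950 W
η = P_out / P_in = 44680 / 50950 = 0.877 = 87.7%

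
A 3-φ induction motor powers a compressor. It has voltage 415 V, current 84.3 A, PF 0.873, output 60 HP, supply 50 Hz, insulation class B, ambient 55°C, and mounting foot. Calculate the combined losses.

8140 W

P_in = √3·V·I·cosφ = 1.732×415×84.3×0.873 = 52898 W
P_out = 60×746 = 44760 W
Losses = P_in − P_out = 52898 − 44760 = 8138 W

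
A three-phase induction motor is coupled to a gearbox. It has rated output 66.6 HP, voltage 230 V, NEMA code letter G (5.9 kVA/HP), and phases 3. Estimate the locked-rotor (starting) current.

S_LR = 5.9 × 66.6 = 392.94 kVA
I_LR = S_LR/(√3·V_L) = 392940/(1.732×230) = 986 A

986 A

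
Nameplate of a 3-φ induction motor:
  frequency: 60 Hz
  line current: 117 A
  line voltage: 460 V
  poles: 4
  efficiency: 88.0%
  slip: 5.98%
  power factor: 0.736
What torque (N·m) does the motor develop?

P_in = √3·V·I·cosφ = 1.732 × 460 × 117 × 0.736 = 68607 W
P_out = η·P_in = 0.88 × 68607 = 60374 W
n_s = 120×60/4 = 1800 rpm; n = 1800×(1−0.0598) = 1692 rpm
ω = 2π×1692/60 = 177.2 rad/s
τ = P_out/ω = 60374/177.2 = 341 N·m

341 N·m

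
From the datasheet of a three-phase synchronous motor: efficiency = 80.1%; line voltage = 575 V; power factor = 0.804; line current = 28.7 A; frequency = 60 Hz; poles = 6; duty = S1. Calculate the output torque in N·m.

146 N·m

P_in = √3·V·I·cosφ = 1.732 × 575 × 28.7 × 0.804 = 22980 W
P_out = η·P_in = 0.801 × 22980 = 18407 W
n = n_s = 120×60/6 = 1200 rpm (synchronous)
ω = 2π×1200/60 = 125.7 rad/s
τ = P_out/ω = 18407/125.7 = 146 N·m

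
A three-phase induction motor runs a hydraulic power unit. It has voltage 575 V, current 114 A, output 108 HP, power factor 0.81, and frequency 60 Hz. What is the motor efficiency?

87.6 %

P_out = 108 × 746 = 80568 W
P_in = √3·V_L·I_L·cosφ = 1.732 × 575 × 114 × 0.81 = 91961 W
η = P_out / P_in = 80568 / 91961 = 0.876 = 87.6%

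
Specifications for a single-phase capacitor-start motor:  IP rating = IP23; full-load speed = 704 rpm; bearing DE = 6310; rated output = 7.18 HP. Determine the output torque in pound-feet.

53.6 lb·ft

P_out = 7.18 × 746 = 5356 W
ω = 2π × 704/60 = 73.72 rad/s
τ = P_out/ω = 5356/73.72 = 72.65 N·m
In lb·ft: 72.65/1.356 = 53.6 lb·ft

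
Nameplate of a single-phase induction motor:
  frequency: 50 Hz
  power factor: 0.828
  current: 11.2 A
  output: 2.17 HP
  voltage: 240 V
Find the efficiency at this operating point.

P_out = 2.17 × 746 = 1619 W
P_in = V·I·cosφ = 240 × 11.2 × 0.828 = 2226 W
η = P_out / P_in = 1619 / 2226 = 0.727 = 72.7%

72.7 %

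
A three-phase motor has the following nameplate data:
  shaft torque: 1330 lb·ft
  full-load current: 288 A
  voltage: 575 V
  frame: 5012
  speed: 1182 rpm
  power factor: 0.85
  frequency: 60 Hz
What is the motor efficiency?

τ = 1330 lb·ft × 1.356 = 1803 N·m
ω = 2π × 1182/60 = 123.8 rad/s; P_out = τω = 1803 × 123.8 = 223211 W
P_in = √3·V_L·I_L·cosφ = 1.732 × 575 × 288 × 0.85 = 243796 W
η = P_out / P_in = 223211 / 243796 = 0.916 = 91.6%

91.6 %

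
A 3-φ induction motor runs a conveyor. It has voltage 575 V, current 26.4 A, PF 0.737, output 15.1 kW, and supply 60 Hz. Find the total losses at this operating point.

4.28 kW

P_in = √3·V·I·cosφ = 1.732×575×26.4×0.737 = 19377 W
P_out = 15100 W
Losses = P_in − P_out = 19377 − 15100 = 4277 W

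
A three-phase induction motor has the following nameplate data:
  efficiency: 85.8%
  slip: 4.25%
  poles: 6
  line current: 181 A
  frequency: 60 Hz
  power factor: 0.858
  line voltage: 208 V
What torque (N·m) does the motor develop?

P_in = √3·V·I·cosφ = 1.732 × 208 × 181 × 0.858 = 55947 W
P_out = η·P_in = 0.858 × 55947 = 48003 W
n_s = 120×60/6 = 1200 rpm; n = 1200×(1−0.0425) = 1149 rpm
ω = 2π×1149/60 = 120.3 rad/s
τ = P_out/ω = 48003/120.3 = 399 N·m

399 N·m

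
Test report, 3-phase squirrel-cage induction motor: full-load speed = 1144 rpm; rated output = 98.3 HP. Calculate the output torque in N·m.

612 N·m

P_out = 98.3 × 746 = 73332 W
ω = 2π × 1144/60 = 119.8 rad/s
τ = P_out/ω = 73332/119.8 = 612 N·m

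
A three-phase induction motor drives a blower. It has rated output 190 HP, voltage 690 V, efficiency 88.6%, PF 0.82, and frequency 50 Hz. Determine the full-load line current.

163 A

P_out = 190 × 746 = 141740 W
P_in = P_out / η = 141740 / 0.886 = 159977 W
I_L = P_in / (√3·V_L·cosφ) = 159977 / (1.732 × 690 × 0.82) = 163 A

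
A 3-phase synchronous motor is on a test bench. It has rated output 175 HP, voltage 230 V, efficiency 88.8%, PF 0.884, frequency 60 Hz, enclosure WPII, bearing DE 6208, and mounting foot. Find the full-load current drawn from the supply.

P_out = 175 × 746 = 130550 W
P_in = P_out / η = 130550 / 0.888 = 147016 W
I_L = P_in / (√3·V_L·cosφ) = 147016 / (1.732 × 230 × 0.884) = 417 A

417 A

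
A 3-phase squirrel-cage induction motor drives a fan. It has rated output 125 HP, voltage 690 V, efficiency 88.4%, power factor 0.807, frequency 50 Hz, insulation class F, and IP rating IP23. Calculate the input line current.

P_out = 125 × 746 = 93250 W
P_in = P_out / η = 93250 / 0.884 = 105486 W
I_L = P_in / (√3·V_L·cosφ) = 105486 / (1.732 × 690 × 0.807) = 109 A

109 A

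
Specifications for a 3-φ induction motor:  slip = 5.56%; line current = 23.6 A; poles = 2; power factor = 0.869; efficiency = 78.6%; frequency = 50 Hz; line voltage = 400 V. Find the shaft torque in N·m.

37.6 N·m

P_in = √3·V·I·cosφ = 1.732 × 400 × 23.6 × 0.869 = 14208 W
P_out = η·P_in = 0.786 × 14208 = 11167 W
n_s = 120×50/2 = 3000 rpm; n = 3000×(1−0.0556) = 2833 rpm
ω = 2π×2833/60 = 296.7 rad/s
τ = P_out/ω = 11167/296.7 = 37.6 N·m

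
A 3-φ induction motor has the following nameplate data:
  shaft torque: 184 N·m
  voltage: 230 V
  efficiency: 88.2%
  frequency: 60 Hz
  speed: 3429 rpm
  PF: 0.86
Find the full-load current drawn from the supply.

219 A

ω = 2π×3429/60 = 359.1 rad/s; P_out = τω = 184 × 359.1 = 66074 W
P_in = P_out / η = 66074 / 0.882 = 74914 W
I_L = P_in / (√3·V_L·cosφ) = 74914 / (1.732 × 230 × 0.86) = 219 A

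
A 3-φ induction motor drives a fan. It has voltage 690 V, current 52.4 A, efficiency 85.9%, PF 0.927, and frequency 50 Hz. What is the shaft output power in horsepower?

66.8 HP

P_in = √3·V·I·cosφ = 1.732 × 690 × 52.4 × 0.927 = 58051 W
P_out = η·P_in = 0.859 × 58051 = 49866 W
= 49866/746 = 66.8 HP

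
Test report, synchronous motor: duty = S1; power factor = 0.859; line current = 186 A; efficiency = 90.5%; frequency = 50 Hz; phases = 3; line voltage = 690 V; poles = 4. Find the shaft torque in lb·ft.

811 lb·ft

P_in = √3·V·I·cosφ = 1.732 × 690 × 186 × 0.859 = 190943 W
P_out = η·P_in = 0.905 × 190943 = 172803 W
n = n_s = 120×50/4 = 1500 rpm (synchronous)
ω = 2π×1500/60 = 157.1 rad/s
τ = P_out/ω = 172803/157.1 = 1100 N·m
In lb·ft: 1100/1.356 = 811 lb·ft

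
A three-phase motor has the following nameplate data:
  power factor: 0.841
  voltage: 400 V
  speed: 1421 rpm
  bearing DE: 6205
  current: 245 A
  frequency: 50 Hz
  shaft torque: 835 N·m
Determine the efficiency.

ω = 2π × 1421/60 = 148.8 rad/s; P_out = τω = 835 × 148.8 = 124248 W
P_in = √3·V_L·I_L·cosφ = 1.732 × 400 × 245 × 0.841 = 142748 W
η = P_out / P_in = 124248 / 142748 = 0.870 = 87.0%

87.0 %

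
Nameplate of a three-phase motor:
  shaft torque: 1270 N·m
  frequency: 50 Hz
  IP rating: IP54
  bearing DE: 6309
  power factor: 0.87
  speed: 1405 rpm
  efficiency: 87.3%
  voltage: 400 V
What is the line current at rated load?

355 A

ω = 2π×1405/60 = 147.1 rad/s; P_out = τω = 1270 × 147.1 = 186817 W
P_in = P_out / η = 186817 / 0.873 = 213994 W
I_L = P_in / (√3·V_L·cosφ) = 213994 / (1.732 × 400 × 0.87) = 355 A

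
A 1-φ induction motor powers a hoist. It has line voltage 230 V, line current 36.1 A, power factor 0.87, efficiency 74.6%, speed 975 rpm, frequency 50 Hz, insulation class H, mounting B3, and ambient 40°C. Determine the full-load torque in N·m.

P_in = V·I·cosφ = 230 × 36.1 × 0.87 = 7224 W
P_out = η·P_in = 0.746 × 7224 = 5389 W
n = 975 rpm
ω = 2π×975/60 = 102.1 rad/s
τ = P_out/ω = 5389/102.1 = 52.8 N·m

52.8 N·m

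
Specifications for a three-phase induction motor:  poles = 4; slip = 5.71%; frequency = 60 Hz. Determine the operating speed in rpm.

1697 rpm

n_s = 120f/p = 120×60/4 = 1800 rpm
n = n_s(1 − s) = 1800 × (1 − 0.0571) = 1697 rpm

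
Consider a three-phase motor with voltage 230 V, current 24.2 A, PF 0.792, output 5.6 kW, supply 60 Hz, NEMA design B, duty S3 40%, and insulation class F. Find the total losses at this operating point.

P_in = √3·V·I·cosφ = 1.732×230×24.2×0.792 = 7635 W
P_out = 5600 W
Losses = P_in − P_out = 7635 − 5600 = 2035 W

2040 W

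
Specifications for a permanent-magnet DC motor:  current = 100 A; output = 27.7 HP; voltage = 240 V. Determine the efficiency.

P_out = 27.7 × 746 = 20664 W
P_in = V·I = 240 × 100 = 24000 W
η = P_out / P_in = 20664 / 24000 = 0.861 = 86.1%

86.1 %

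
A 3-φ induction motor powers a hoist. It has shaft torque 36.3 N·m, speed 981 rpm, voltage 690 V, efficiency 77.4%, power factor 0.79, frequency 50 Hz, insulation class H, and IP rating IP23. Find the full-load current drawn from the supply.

5.1 A

ω = 2π×981/60 = 102.7 rad/s; P_out = τω = 36.3 × 102.7 = 3728 W
P_in = P_out / η = 3728 / 0.774 = 4817 W
I_L = P_in / (√3·V_L·cosφ) = 4817 / (1.732 × 690 × 0.79) = 5.1 A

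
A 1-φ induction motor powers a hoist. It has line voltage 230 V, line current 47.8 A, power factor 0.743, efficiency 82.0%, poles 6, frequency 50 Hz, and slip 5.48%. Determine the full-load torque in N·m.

P_in = V·I·cosφ = 230 × 47.8 × 0.743 = 8169 W
P_out = η·P_in = 0.82 × 8169 = 6699 W
n_s = 120×50/6 = 1000 rpm; n = 1000×(1−0.0548) = 945 rpm
ω = 2π×945/60 = 98.96 rad/s
τ = P_out/ω = 6699/98.96 = 67.7 N·m

67.7 N·m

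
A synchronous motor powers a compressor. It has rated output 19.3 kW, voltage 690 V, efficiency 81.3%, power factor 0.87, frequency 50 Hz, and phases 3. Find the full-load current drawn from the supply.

P_out = 19.3 kW = 19300 W
P_in = P_out / η = 19300 / 0.813 = 23739 W
I_L = P_in / (√3·V_L·cosφ) = 23739 / (1.732 × 690 × 0.87) = 22.8 A

22.8 A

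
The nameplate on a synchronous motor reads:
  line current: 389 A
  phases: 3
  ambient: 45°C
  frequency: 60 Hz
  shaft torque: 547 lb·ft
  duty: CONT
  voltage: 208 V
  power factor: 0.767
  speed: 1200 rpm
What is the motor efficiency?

86.7 %

τ = 547 lb·ft × 1.356 = 741.7 N·m
ω = 2π × 1200/60 = 125.7 rad/s; P_out = τω = 741.7 × 125.7 = 93232 W
P_in = √3·V_L·I_L·cosφ = 1.732 × 208 × 389 × 0.767 = 107487 W
η = P_out / P_in = 93232 / 107487 = 0.867 = 86.7%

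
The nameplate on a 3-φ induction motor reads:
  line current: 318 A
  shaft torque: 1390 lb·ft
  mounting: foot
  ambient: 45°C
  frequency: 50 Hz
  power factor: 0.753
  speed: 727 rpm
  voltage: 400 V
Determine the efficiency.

86.5 %

τ = 1390 lb·ft × 1.356 = 1885 N·m
ω = 2π × 727/60 = 76.13 rad/s; P_out = τω = 1885 × 76.13 = 143505 W
P_in = √3·V_L·I_L·cosφ = 1.732 × 400 × 318 × 0.753 = 165894 W
η = P_out / P_in = 143505 / 165894 = 0.865 = 86.5%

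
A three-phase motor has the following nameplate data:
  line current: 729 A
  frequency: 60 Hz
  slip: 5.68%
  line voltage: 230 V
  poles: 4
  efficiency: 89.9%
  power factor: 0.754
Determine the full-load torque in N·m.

P_in = √3·V·I·cosφ = 1.732 × 230 × 729 × 0.754 = 218965 W
P_out = η·P_in = 0.899 × 218965 = 196850 W
n_s = 120×60/4 = 1800 rpm; n = 1800×(1−0.0568) = 1698 rpm
ω = 2π×1698/60 = 177.8 rad/s
τ = P_out/ω = 196850/177.8 = 1110 N·m

1110 N·m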